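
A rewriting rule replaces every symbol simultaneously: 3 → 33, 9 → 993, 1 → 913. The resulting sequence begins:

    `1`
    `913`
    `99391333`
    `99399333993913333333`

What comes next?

993993339939933333339939933399391333333333333333

Replace each of the 20 characters of 99399333993913333333 in place — 993 993 33 993 993 33 33 33 993 993 33 993 913 33 33 33 33 33 33 33 — and concatenate.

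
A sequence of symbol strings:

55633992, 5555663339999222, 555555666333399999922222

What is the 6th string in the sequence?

555555555555666666333333399999999999922222222222

The n-th term is 2n 5's then n 6's then n+1 3's then 2n 9's then 2n-1 2's (n = 1, 2, …).
Setting n = 6 gives 12, 6, 7, 12, 11 characters in each block.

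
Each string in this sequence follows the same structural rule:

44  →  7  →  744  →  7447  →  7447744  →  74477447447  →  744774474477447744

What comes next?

Each term (from the third on) is the previous term followed by the one before it: term 3 = 7·44 = 744.
So term 8 is 744774474477447744·74477447447.

74477447447744774474477447447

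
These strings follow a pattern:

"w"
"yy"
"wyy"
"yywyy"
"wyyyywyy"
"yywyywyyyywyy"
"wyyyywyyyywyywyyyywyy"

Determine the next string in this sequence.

yywyywyyyywyywyyyywyyyywyywyyyywyy

This is a Fibonacci-style word recurrence s(k) = s(k−2)·s(k−1): e.g. w·yy = wyy.
Continuing: yywyywyyyywyy · wyyyywyyyywyywyyyywyy gives term 8.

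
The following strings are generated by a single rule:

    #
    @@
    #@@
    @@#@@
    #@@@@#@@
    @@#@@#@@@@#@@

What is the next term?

From term 3 onward, concatenate the second-to-last term with the last: #·@@ = #@@, @@·#@@ = @@#@@, …
Continuing: #@@@@#@@ · @@#@@#@@@@#@@ gives term 7.

#@@@@#@@@@#@@#@@@@#@@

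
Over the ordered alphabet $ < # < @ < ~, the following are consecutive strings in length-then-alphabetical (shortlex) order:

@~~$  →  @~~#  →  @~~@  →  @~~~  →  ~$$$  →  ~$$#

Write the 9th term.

~$#$

Continuing the enumeration 3 steps past ~$$#: ~$$# → ~$$@ → ~$$~ → (answer).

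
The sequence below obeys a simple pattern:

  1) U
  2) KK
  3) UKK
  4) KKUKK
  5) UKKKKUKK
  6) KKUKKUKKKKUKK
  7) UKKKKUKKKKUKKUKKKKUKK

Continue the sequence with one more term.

KKUKKUKKKKUKKUKKKKUKKKKUKKUKKKKUKK

This is a Fibonacci-style word recurrence s(k) = s(k−2)·s(k−1): e.g. U·KK = UKK.
Continuing: KKUKKUKKKKUKK · UKKKKUKKKKUKKUKKKKUKK gives term 8.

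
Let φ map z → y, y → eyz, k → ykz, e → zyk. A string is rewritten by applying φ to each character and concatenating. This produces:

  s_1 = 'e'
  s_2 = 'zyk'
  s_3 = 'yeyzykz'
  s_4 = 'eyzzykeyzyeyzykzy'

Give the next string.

zykeyzyyeyzykzzykeyzyeyzzykeyzyeyzykzyeyz

φ(eyzzykeyzyeyzykzy) expands symbol-by-symbol to zyk eyz y y eyz ykz zyk eyz y eyz zyk eyz y eyz ykz y eyz; joining the 17 pieces gives the next term.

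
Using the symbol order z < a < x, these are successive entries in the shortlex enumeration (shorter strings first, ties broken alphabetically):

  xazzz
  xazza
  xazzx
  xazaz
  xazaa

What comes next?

Treat xazaa as a base-3 numeral over the given alphabet and add one, carrying through any trailing x's.

xazax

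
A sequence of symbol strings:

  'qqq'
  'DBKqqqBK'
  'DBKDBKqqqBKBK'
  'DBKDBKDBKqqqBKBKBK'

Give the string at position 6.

DBKDBKDBKDBKDBKqqqBKBKBKBKBK

s(k+1) = DBK·s(k)·BK, so each term gains DBK as a prefix and BK as a suffix.
From DBKDBKDBKqqqBKBKBK, 2 further steps: DBKDBKDBKqqqBKBKBK → DBKDBKDBKDBKqqqBKBKBKBK → (answer).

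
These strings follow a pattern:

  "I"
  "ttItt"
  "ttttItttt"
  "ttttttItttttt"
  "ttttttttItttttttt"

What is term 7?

ttttttttttttItttttttttttt

Every step adds tt to the front and tt to the end of the previous string.
From ttttttttItttttttt, 2 further steps: ttttttttItttttttt → ttttttttttItttttttttt → (answer).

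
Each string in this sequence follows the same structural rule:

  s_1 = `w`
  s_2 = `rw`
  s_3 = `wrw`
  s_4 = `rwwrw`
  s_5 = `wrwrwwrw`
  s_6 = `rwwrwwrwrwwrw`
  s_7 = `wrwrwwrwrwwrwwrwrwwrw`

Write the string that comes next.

rwwrwwrwrwwrwwrwrwwrwrwwrwwrwrwwrw

Each term (from the third on) is the two preceding terms concatenated in order: term 3 = w·rw = wrw.
The next term joins rwwrwwrwrwwrw and wrwrwwrwrwwrwwrwrwwrw.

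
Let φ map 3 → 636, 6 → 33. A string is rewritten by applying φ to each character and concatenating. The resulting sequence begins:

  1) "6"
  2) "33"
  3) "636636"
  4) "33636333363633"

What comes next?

Replace each of the 14 characters of 33636333363633 in place — 636 636 33 636 33 636 636 636 636 33 636 33 636 636 — and concatenate.

63663633636336366366366363363633636636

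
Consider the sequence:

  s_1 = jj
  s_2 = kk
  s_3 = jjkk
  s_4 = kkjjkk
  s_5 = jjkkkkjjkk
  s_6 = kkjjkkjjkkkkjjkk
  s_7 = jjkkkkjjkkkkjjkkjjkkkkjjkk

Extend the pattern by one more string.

kkjjkkjjkkkkjjkkjjkkkkjjkkkkjjkkjjkkkkjjkk

From term 3 onward, concatenate the second-to-last term with the last: jj·kk = jjkk, kk·jjkk = kkjjkk, …
The next term joins kkjjkkjjkkkkjjkk and jjkkkkjjkkkkjjkkjjkkkkjjkk.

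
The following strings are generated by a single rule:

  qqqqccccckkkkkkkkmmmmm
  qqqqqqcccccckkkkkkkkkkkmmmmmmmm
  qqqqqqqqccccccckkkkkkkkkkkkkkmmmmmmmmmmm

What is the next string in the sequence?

Each string has the form q^{2n} c^{n+3} k^{3n+2} m^{3n-1}, where the shown terms are n = 2, 3, 4.
Setting n = 5 gives 10, 8, 17, 14 characters in each block.

qqqqqqqqqqcccccccckkkkkkkkkkkkkkkkkmmmmmmmmmmmmmm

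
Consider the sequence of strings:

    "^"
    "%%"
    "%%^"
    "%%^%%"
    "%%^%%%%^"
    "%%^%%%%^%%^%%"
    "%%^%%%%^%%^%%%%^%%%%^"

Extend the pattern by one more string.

%%^%%%%^%%^%%%%^%%%%^%%^%%%%^%%^%%

From term 3 onward, concatenate the last term with the second-to-last: %%·^ = %%^, %%^·%% = %%^%%, …
So term 8 is %%^%%%%^%%^%%%%^%%%%^·%%^%%%%^%%^%%.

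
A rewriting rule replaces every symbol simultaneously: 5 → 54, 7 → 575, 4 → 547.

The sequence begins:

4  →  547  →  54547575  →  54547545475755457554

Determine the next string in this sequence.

54547545475755454754547575545755454547545755454547

Applying the rule to each of the 20 symbols of 54547545475755457554 gives the pieces 54 547 54 547 575 54 547 54 547 575 54 575 54 54 547 54 575 54 54 547, which concatenate to the answer.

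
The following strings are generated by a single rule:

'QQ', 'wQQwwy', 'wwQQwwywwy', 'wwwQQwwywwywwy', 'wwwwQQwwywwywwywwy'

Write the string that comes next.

Each term wraps the previous one in w on the left and wwy on the right.
Applying this once more to wwwwQQwwywwywwywwy:

wwwwwQQwwywwywwywwywwy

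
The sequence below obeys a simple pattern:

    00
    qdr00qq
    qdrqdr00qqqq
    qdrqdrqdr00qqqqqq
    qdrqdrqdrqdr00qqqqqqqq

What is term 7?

s(k+1) = qdr·s(k)·qq, so each term gains qdr as a prefix and qq as a suffix.
From qdrqdrqdrqdr00qqqqqqqq, 2 further steps: qdrqdrqdrqdr00qqqqqqqq → qdrqdrqdrqdrqdr00qqqqqqqqqq → (answer).

qdrqdrqdrqdrqdrqdr00qqqqqqqqqqqq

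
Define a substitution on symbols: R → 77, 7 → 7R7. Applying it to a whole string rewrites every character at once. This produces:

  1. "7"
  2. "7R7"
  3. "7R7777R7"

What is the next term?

7R7777R77R77R77R7777R7

Rewriting each symbol of 7R7777R7: 7→7R7, R→77, 7→7R7, 7→7R7, 7→7R7, 7→7R7, R→77, 7→7R7, which concatenates to 7R7 77 7R7 7R7 7R7 7R7 77 7R7.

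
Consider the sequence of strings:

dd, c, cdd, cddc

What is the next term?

This is a Fibonacci-style word recurrence s(k) = s(k−1)·s(k−2): e.g. c·dd = cdd.
So term 5 is cddc·cdd.

cddccdd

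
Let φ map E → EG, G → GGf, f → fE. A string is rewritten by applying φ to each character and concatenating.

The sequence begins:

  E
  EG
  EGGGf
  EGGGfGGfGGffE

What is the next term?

EGGGfGGfGGffEGGfGGffEGGfGGffEfEEG

Applying the rule to each of the 13 symbols of EGGGfGGfGGffE gives the pieces EG GGf GGf GGf fE GGf GGf fE GGf GGf fE fE EG, which concatenate to the answer.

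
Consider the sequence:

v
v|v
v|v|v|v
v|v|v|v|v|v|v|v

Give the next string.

Every step duplicates the string with '|' between the halves.
Doubling v|v|v|v|v|v|v|v with '|' between the halves:

v|v|v|v|v|v|v|v|v|v|v|v|v|v|v|v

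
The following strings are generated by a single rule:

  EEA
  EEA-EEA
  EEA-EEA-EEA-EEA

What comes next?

Every step duplicates the string with '-' between the halves.
Doubling EEA-EEA-EEA-EEA with '-' between the halves:

EEA-EEA-EEA-EEA-EEA-EEA-EEA-EEA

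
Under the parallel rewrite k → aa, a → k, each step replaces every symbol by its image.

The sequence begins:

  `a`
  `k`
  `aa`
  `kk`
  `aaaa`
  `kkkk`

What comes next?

aaaaaaaa

Expanding kkkk: k→aa, k→aa, k→aa, k→aa. Concatenated: aa aa aa aa.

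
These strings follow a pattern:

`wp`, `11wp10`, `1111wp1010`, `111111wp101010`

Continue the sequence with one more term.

Each term wraps the previous one in 11 on the left and 10 on the right.
One more step from 111111wp101010 gives the answer.

11111111wp10101010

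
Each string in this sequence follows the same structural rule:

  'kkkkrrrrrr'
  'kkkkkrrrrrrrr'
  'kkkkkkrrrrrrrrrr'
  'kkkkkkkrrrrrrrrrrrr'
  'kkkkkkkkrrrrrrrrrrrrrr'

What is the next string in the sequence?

kkkkkkkkkrrrrrrrrrrrrrrrr

Term n consists of n+2 k's, followed by 2n+2 r's, where the shown terms are n = 2, 3, 4, 5, 6.
At n = 7 the blocks have lengths 9, 16.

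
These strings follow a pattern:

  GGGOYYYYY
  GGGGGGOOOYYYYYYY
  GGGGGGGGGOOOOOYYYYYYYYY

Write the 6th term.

Reading off run lengths: G runs 3, 6, 9; O runs 1, 3, 5; Y runs 5, 7, 9 — each is linear in n (n = 1, 2, …).
At n = 6 the blocks have lengths 18, 11, 15.

GGGGGGGGGGGGGGGGGGOOOOOOOOOOOYYYYYYYYYYYYYYY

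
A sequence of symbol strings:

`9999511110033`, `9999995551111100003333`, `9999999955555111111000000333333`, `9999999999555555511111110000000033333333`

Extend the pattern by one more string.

9999999999995555555551111111100000000003333333333

Term n consists of 2n+2 9's, followed by 2n-1 5's, followed by n+3 1's, followed by 2n 0's, followed by 2n 3's (n = 1, 2, …).
Setting n = 5 gives 12, 9, 8, 10, 10 characters in each block.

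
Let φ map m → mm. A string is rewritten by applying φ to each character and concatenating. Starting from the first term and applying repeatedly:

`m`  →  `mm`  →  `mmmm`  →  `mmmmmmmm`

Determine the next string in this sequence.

Expanding mmmmmmmm: m→mm, m→mm, m→mm, m→mm, m→mm, m→mm, m→mm, m→mm. Concatenated: mm mm mm mm mm mm mm mm.

mmmmmmmmmmmmmmmm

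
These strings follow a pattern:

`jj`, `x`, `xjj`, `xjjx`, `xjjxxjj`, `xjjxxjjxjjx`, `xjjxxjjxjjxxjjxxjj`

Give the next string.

xjjxxjjxjjxxjjxxjjxjjxxjjxjjx

From term 3 onward, concatenate the last term with the second-to-last: x·jj = xjj, xjj·x = xjjx, …
The next term joins xjjxxjjxjjxxjjxxjj and xjjxxjjxjjx.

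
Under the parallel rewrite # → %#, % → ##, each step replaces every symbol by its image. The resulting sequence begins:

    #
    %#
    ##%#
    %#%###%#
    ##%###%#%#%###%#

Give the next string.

φ(##%###%#%#%###%#) expands symbol-by-symbol to %# %# ## %# %# %# ## %# ## %# ## %# %# %# ## %#; joining the 16 pieces gives the next term.

%#%###%#%#%###%###%###%#%#%###%#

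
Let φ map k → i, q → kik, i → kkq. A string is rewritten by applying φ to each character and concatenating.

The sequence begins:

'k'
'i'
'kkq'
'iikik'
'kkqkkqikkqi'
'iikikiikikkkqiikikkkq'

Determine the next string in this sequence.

Replace each of the 21 characters of iikikiikikkkqiikikkkq in place — kkq kkq i kkq i kkq kkq i kkq i i i kik kkq kkq i kkq i i i kik — and concatenate.

kkqkkqikkqikkqkkqikkqiiikikkkqkkqikkqiiikik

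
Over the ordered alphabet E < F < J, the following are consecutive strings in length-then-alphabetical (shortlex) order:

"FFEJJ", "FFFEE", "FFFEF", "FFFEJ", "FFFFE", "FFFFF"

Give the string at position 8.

FFFJE

Advancing 2 positions from FFFFF through FFFFF → FFFFJ reaches term 8.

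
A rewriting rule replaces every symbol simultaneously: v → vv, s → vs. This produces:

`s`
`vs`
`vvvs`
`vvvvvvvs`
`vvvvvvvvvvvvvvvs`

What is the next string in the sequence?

Rewriting the 16 symbols of vvvvvvvvvvvvvvvs one by one yields vv vv vv vv vv vv vv vv vv vv vv vv vv vv vv vs; concatenated:

vvvvvvvvvvvvvvvvvvvvvvvvvvvvvvvs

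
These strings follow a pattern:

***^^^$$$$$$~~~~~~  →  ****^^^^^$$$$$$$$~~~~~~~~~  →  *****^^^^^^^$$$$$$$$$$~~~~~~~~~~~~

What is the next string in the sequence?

The n-th term is n+1 *'s then 2n-1 ^'s then 2n+2 $'s then 3n ~'s, where the shown terms are n = 2, 3, 4.
At n = 5 the blocks have lengths 6, 9, 12, 15.

******^^^^^^^^^$$$$$$$$$$$$~~~~~~~~~~~~~~~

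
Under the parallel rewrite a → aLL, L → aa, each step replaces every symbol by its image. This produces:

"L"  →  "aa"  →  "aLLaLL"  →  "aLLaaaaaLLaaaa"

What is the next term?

Rewriting the 14 symbols of aLLaaaaaLLaaaa one by one yields aLL aa aa aLL aLL aLL aLL aLL aa aa aLL aLL aLL aLL; concatenated:

aLLaaaaaLLaLLaLLaLLaLLaaaaaLLaLLaLLaLL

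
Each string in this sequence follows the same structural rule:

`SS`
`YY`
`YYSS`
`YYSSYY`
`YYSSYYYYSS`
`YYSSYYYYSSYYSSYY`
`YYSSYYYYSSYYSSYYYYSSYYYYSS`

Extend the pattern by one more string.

YYSSYYYYSSYYSSYYYYSSYYYYSSYYSSYYYYSSYYSSYY

Each term (from the third on) is the previous term followed by the one before it: term 3 = YY·SS = YYSS.
The next term joins YYSSYYYYSSYYSSYYYYSSYYYYSS and YYSSYYYYSSYYSSYY.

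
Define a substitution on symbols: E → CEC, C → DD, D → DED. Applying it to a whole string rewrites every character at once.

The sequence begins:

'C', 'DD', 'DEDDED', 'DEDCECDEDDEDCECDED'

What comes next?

Rewriting the 18 symbols of DEDCECDEDDEDCECDED one by one yields DED CEC DED DD CEC DD DED CEC DED DED CEC DED DD CEC DD DED CEC DED; concatenated:

DEDCECDEDDDCECDDDEDCECDEDDEDCECDEDDDCECDDDEDCECDED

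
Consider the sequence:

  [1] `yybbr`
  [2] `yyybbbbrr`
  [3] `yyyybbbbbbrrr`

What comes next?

yyyyybbbbbbbbrrrr

Each string has the form y^{n+1} b^{2n} r^{n} (n = 1, 2, …).
At n = 4 the blocks have lengths 5, 8, 4.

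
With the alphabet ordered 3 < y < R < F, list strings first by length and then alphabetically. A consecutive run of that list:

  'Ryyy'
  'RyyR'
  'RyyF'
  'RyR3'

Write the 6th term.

RyRR

Advancing 2 positions from RyR3 through RyR3 → RyRy reaches term 6.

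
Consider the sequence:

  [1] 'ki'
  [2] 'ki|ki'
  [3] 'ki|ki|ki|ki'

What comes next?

Each string is two copies of the previous one joined by '|'.
Doubling ki|ki|ki|ki with '|' between the halves:

ki|ki|ki|ki|ki|ki|ki|ki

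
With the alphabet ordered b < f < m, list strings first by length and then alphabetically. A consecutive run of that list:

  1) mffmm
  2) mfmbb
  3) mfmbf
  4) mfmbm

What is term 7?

Continuing the enumeration 3 steps past mfmbm: mfmbm → mfmfb → mfmff → (answer).

mfmfm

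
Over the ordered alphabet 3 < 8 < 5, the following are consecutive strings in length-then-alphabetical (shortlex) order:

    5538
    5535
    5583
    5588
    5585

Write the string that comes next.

5553

The successor of 5585 increments the rightmost position that isn't already 5 and resets every position after it to 3.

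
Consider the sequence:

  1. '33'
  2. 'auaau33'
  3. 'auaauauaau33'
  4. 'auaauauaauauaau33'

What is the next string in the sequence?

Every step adds auaau at the front: s(k+1) = auaau·s(k).
One more step from auaauauaauauaau33 gives the answer.

auaauauaauauaauauaau33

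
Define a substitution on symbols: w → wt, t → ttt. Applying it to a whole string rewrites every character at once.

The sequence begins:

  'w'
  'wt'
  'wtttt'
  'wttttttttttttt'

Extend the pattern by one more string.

Replace each of the 14 characters of wttttttttttttt in place — wt ttt ttt ttt ttt ttt ttt ttt ttt ttt ttt ttt ttt ttt — and concatenate.

wtttttttttttttttttttttttttttttttttttttttt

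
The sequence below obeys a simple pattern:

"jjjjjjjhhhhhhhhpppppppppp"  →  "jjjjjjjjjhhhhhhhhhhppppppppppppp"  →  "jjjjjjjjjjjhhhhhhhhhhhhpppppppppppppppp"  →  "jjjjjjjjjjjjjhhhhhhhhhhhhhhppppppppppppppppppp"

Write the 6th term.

Term n consists of 2n+1 j's, followed by 2n+2 h's, followed by 3n+1 p's, where the shown terms are n = 3, 4, 5, 6.
For term 6, n = 8, so the run lengths are 17, 18, 25.

jjjjjjjjjjjjjjjjjhhhhhhhhhhhhhhhhhhppppppppppppppppppppppppp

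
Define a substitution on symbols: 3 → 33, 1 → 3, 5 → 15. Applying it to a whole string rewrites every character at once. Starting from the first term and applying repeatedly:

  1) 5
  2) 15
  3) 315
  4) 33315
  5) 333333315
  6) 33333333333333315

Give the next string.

Rewriting the 17 symbols of 33333333333333315 one by one yields 33 33 33 33 33 33 33 33 33 33 33 33 33 33 33 3 15; concatenated:

333333333333333333333333333333315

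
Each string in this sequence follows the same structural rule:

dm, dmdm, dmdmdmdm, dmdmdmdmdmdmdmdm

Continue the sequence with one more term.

s(k+1) = s(k)·s(k) — each term doubles the last.
One more doubling of dmdmdmdmdmdmdmdm gives the answer.

dmdmdmdmdmdmdmdmdmdmdmdmdmdmdmdm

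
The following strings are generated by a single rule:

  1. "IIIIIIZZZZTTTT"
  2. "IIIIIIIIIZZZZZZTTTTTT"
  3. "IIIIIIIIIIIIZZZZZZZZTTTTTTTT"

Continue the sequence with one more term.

Reading off run lengths: I runs 6, 9, 12; Z runs 4, 6, 8; T runs 4, 6, 8 — each is linear in n, where the shown terms are n = 2, 3, 4.
For the next term, n = 5, so the run lengths are 15, 10, 10.

IIIIIIIIIIIIIIIZZZZZZZZZZTTTTTTTTTT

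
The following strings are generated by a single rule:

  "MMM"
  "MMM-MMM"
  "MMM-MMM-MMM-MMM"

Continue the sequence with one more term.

Every step duplicates the string with '-' between the halves.
One more doubling of MMM-MMM-MMM-MMM gives the answer.

MMM-MMM-MMM-MMM-MMM-MMM-MMM-MMM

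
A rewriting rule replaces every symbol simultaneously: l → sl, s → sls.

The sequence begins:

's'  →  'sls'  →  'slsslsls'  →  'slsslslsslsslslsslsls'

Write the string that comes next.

slsslslsslsslslsslslsslsslslsslsslslsslslsslsslslsslsls

Applying the rule to each of the 21 symbols of slsslslsslsslslsslsls gives the pieces sls sl sls sls sl sls sl sls sls sl sls sls sl sls sl sls sls sl sls sl sls, which concatenate to the answer.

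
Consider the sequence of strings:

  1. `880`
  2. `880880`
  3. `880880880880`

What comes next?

Each string is two copies of the previous one concatenated.
Doubling 880880880880:

880880880880880880880880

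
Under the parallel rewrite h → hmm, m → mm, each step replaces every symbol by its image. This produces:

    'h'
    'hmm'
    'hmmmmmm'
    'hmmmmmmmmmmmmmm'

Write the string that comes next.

Rewriting the 15 symbols of hmmmmmmmmmmmmmm one by one yields hmm mm mm mm mm mm mm mm mm mm mm mm mm mm mm; concatenated:

hmmmmmmmmmmmmmmmmmmmmmmmmmmmmmm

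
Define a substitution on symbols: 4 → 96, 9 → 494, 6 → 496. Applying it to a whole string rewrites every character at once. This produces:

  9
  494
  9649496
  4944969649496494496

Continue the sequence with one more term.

φ(4944969649496494496) expands symbol-by-symbol to 96 494 96 96 494 496 494 496 96 494 96 494 496 96 494 96 96 494 496; joining the 19 pieces gives the next term.

9649496964944964944969649496494496964949696494496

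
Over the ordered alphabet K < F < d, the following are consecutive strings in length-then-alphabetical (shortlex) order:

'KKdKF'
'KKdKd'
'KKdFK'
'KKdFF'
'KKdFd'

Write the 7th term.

KKddF

Stepping forward 2 times from KKdFd: KKdFd → KKddK, then the target.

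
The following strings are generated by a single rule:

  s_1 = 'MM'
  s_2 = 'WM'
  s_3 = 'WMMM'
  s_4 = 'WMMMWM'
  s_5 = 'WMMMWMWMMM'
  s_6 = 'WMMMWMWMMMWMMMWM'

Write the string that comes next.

WMMMWMWMMMWMMMWMWMMMWMWMMM

Each term (from the third on) is the previous term followed by the one before it: term 3 = WM·MM = WMMM.
The next term joins WMMMWMWMMMWMMMWM and WMMMWMWMMM.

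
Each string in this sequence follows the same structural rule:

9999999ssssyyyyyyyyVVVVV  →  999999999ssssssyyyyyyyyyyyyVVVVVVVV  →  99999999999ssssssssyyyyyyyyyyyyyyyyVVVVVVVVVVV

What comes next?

Reading off run lengths: 9 runs 7, 9, 11; s runs 4, 6, 8; y runs 8, 12, 16; V runs 5, 8, 11 — each is linear in n, where the shown terms are n = 2, 3, 4.
Setting n = 5 gives 13, 10, 20, 14 characters in each block.

9999999999999ssssssssssyyyyyyyyyyyyyyyyyyyyVVVVVVVVVVVVVV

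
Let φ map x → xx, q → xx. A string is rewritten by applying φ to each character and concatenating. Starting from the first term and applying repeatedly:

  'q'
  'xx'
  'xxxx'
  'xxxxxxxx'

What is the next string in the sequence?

xxxxxxxxxxxxxxxx

Apply φ to xxxxxxxx symbol by symbol: x→xx, x→xx, x→xx, x→xx, x→xx, x→xx, x→xx, x→xx; joined: xx xx xx xx xx xx xx xx.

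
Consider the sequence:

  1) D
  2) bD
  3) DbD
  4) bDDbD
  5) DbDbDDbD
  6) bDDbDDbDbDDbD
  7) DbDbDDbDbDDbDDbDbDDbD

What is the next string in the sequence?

bDDbDDbDbDDbDDbDbDDbDbDDbDDbDbDDbD

From term 3 onward, concatenate the second-to-last term with the last: D·bD = DbD, bD·DbD = bDDbD, …
So term 8 is bDDbDDbDbDDbD·DbDbDDbDbDDbDDbDbDDbD.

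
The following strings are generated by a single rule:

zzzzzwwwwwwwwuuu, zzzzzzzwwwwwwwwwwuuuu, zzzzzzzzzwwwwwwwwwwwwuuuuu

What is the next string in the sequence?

zzzzzzzzzzzwwwwwwwwwwwwwwuuuuuu

Term n consists of 2n-1 z's, followed by 2n+2 w's, followed by n u's, where the shown terms are n = 3, 4, 5.
At n = 6 the blocks have lengths 11, 14, 6.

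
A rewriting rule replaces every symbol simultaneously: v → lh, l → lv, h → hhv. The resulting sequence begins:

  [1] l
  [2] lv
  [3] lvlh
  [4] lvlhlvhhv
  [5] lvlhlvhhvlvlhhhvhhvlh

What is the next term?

lvlhlvhhvlvlhhhvhhvlhlvlhlvhhvhhvhhvlhhhvhhvlhlvhhv

Replace each of the 21 characters of lvlhlvhhvlvlhhhvhhvlh in place — lv lh lv hhv lv lh hhv hhv lh lv lh lv hhv hhv hhv lh hhv hhv lh lv hhv — and concatenate.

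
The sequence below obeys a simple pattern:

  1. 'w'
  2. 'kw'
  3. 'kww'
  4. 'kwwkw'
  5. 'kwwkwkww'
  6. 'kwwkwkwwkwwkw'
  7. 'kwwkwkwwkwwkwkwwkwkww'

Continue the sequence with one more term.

kwwkwkwwkwwkwkwwkwkwwkwwkwkwwkwwkw

Each term (from the third on) is the previous term followed by the one before it: term 3 = kw·w = kww.
So term 8 is kwwkwkwwkwwkwkwwkwkww·kwwkwkwwkwwkw.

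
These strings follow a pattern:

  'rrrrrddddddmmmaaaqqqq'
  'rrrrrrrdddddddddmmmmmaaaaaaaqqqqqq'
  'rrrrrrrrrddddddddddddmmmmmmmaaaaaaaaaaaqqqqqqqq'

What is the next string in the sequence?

rrrrrrrrrrrdddddddddddddddmmmmmmmmmaaaaaaaaaaaaaaaqqqqqqqqqq

Term n consists of 2n+3 r's, followed by 3n+3 d's, followed by 2n+1 m's, followed by 4n-1 a's, followed by 2n+2 q's (n = 1, 2, …).
Setting n = 4 gives 11, 15, 9, 15, 10 characters in each block.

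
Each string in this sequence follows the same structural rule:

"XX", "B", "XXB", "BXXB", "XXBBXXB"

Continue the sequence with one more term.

From term 3 onward, concatenate the second-to-last term with the last: XX·B = XXB, B·XXB = BXXB, …
The next term joins BXXB and XXBBXXB.

BXXBXXBBXXB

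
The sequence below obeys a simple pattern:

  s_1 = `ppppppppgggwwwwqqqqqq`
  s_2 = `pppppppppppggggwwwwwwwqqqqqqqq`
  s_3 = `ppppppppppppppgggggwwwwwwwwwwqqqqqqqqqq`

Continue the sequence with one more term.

pppppppppppppppppggggggwwwwwwwwwwwwwqqqqqqqqqqqq

The n-th term is 3n+2 p's then n+1 g's then 3n-2 w's then 2n+2 q's, where the shown terms are n = 2, 3, 4.
For the next term, n = 5, so the run lengths are 17, 6, 13, 12.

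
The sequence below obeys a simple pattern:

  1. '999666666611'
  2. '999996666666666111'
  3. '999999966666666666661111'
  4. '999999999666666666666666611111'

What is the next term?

The n-th term is 2n-1 9's then 3n+1 6's then n 1's, where the shown terms are n = 2, 3, 4, 5.
Setting n = 6 gives 11, 19, 6 characters in each block.

999999999996666666666666666666111111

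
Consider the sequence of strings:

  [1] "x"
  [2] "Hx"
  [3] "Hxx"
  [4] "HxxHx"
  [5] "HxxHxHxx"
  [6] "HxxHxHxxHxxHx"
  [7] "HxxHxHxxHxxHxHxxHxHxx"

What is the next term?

Each term (from the third on) is the previous term followed by the one before it: term 3 = Hx·x = Hxx.
Continuing: HxxHxHxxHxxHxHxxHxHxx · HxxHxHxxHxxHx gives term 8.

HxxHxHxxHxxHxHxxHxHxxHxxHxHxxHxxHx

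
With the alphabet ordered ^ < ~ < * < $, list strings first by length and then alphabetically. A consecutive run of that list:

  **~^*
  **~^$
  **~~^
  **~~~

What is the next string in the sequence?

Treat **~~~ as a base-4 numeral over the given alphabet and add one, carrying through any trailing $'s.

**~~*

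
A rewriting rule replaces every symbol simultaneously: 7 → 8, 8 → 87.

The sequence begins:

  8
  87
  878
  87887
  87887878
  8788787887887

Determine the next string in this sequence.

878878788788787887878

Applying the rule to each of the 13 symbols of 8788787887887 gives the pieces 87 8 87 87 8 87 8 87 87 8 87 87 8, which concatenate to the answer.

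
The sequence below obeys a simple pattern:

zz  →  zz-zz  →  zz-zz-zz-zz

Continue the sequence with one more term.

zz-zz-zz-zz-zz-zz-zz-zz

s(k+1) = s(k)·-·s(k) — each term doubles the last with '-' between the halves.
So the next term is two copies of zz-zz-zz-zz with '-' between the halves.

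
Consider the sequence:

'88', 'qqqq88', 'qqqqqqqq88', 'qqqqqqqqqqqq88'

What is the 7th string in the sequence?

qqqqqqqqqqqqqqqqqqqqqqqq88

Every step adds qqqq at the front: s(k+1) = qqqq·s(k).
From qqqqqqqqqqqq88, 3 further steps: qqqqqqqqqqqq88 → qqqqqqqqqqqqqqqq88 → qqqqqqqqqqqqqqqqqqqq88 → (answer).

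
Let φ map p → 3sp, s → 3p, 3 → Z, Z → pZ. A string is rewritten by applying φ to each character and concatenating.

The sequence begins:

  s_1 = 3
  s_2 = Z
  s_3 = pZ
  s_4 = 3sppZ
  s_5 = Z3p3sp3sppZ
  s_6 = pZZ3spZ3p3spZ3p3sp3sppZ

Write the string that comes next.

φ(pZZ3spZ3p3spZ3p3sp3sppZ) expands symbol-by-symbol to 3sp pZ pZ Z 3p 3sp pZ Z 3sp Z 3p 3sp pZ Z 3sp Z 3p 3sp Z 3p 3sp 3sp pZ; joining the 23 pieces gives the next term.

3sppZpZZ3p3sppZZ3spZ3p3sppZZ3spZ3p3spZ3p3sp3sppZ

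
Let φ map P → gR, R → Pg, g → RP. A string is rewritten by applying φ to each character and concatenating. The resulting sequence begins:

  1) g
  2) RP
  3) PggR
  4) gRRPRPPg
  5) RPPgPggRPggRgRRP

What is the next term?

Replace each of the 16 characters of RPPgPggRPggRgRRP in place — Pg gR gR RP gR RP RP Pg gR RP RP Pg RP Pg Pg gR — and concatenate.

PggRgRRPgRRPRPPggRRPRPPgRPPgPggR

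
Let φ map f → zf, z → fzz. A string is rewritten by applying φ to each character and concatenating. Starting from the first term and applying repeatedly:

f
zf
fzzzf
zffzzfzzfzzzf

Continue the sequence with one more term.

φ(zffzzfzzfzzzf) expands symbol-by-symbol to fzz zf zf fzz fzz zf fzz fzz zf fzz fzz fzz zf; joining the 13 pieces gives the next term.

fzzzfzffzzfzzzffzzfzzzffzzfzzfzzzf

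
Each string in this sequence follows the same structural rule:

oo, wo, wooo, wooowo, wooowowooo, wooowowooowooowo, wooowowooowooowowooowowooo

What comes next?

From term 3 onward, concatenate the last term with the second-to-last: wo·oo = wooo, wooo·wo = wooowo, …
Continuing: wooowowooowooowowooowowooo · wooowowooowooowo gives term 8.

wooowowooowooowowooowowooowooowowooowooowo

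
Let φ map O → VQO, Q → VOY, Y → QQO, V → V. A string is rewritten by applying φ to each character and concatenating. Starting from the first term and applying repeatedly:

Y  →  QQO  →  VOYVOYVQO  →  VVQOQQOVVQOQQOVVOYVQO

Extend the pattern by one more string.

Rewriting the 21 symbols of VVQOQQOVVQOQQOVVOYVQO one by one yields V V VOY VQO VOY VOY VQO V V VOY VQO VOY VOY VQO V V VQO QQO V VOY VQO; concatenated:

VVVOYVQOVOYVOYVQOVVVOYVQOVOYVOYVQOVVVQOQQOVVOYVQO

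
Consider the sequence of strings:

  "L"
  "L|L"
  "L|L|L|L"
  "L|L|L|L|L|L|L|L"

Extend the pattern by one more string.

Every step duplicates the string with '|' between the halves.
Doubling L|L|L|L|L|L|L|L with '|' between the halves:

L|L|L|L|L|L|L|L|L|L|L|L|L|L|L|L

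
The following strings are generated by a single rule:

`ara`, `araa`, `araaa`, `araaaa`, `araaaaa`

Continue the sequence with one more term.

Each term is the previous one with a appended.
One more step from araaaaa gives the answer.

araaaaaa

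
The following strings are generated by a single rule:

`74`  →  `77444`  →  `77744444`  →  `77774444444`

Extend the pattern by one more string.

Each string has the form 7^{n} 4^{2n-1} (n = 1, 2, …).
At n = 5 the blocks have lengths 5, 9.

77777444444444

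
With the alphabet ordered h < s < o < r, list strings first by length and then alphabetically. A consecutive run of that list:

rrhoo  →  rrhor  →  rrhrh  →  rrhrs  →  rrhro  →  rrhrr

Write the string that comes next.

The successor of rrhrr increments the rightmost position that isn't already r and resets every position after it to h.

rrshh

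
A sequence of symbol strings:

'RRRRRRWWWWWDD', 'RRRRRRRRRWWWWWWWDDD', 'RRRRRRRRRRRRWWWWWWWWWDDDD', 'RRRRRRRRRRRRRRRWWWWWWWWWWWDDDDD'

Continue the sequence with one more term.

RRRRRRRRRRRRRRRRRRWWWWWWWWWWWWWDDDDDD

The n-th term is 3n+3 R's then 2n+3 W's then n+1 D's (n = 1, 2, …).
At n = 5 the blocks have lengths 18, 13, 6.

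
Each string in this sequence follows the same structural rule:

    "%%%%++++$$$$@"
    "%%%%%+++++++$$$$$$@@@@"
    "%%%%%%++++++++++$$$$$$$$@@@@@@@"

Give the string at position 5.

%%%%%%%%++++++++++++++++$$$$$$$$$$$$@@@@@@@@@@@@@

The n-th term is n+3 %'s then 3n+1 +'s then 2n+2 $'s then 3n-2 @'s (n = 1, 2, …).
At n = 5 the blocks have lengths 8, 16, 12, 13.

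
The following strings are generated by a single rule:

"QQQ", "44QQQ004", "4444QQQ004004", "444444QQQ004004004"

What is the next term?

s(k+1) = 44·s(k)·004, so each term gains 44 as a prefix and 004 as a suffix.
One more step from 444444QQQ004004004 gives the answer.

44444444QQQ004004004004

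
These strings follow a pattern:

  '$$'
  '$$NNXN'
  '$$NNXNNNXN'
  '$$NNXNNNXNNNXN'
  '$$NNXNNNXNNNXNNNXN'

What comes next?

Each term is the previous one with NNXN appended.
Applying this once more to $$NNXNNNXNNNXNNNXN:

$$NNXNNNXNNNXNNNXNNNXN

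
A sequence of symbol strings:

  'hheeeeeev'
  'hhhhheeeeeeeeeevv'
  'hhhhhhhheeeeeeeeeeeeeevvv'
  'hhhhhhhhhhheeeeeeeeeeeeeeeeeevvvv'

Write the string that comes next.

hhhhhhhhhhhhhheeeeeeeeeeeeeeeeeeeeeevvvvv

Term n consists of 3n-1 h's, followed by 4n+2 e's, followed by n v's (n = 1, 2, …).
Setting n = 5 gives 14, 22, 5 characters in each block.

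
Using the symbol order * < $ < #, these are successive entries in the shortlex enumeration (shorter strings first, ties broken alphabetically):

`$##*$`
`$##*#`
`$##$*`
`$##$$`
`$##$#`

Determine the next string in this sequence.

Find the rightmost character of $##$# below #, bump it to the next letter, and reset everything to its right to *.

$###*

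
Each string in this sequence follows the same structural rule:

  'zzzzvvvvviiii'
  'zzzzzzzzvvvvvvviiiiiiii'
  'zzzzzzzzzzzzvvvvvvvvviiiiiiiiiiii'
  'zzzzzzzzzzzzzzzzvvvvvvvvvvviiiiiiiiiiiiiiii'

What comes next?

The n-th term is 4n z's then 2n+3 v's then 4n i's (n = 1, 2, …).
Setting n = 5 gives 20, 13, 20 characters in each block.

zzzzzzzzzzzzzzzzzzzzvvvvvvvvvvvvviiiiiiiiiiiiiiiiiiii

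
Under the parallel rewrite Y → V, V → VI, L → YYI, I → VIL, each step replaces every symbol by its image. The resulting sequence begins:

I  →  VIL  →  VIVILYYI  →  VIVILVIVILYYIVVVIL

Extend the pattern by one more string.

Replace each of the 18 characters of VIVILVIVILYYIVVVIL in place — VI VIL VI VIL YYI VI VIL VI VIL YYI V V VIL VI VI VI VIL YYI — and concatenate.

VIVILVIVILYYIVIVILVIVILYYIVVVILVIVIVIVILYYI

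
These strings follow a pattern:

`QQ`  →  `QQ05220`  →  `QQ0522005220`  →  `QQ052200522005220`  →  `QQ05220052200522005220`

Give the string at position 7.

QQ052200522005220052200522005220

Each term is the previous one with 05220 appended.
From QQ05220052200522005220, 2 further steps: QQ05220052200522005220 → QQ0522005220052200522005220 → (answer).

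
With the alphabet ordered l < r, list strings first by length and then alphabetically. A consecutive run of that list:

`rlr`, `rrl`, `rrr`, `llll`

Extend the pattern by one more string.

lllr

Find the rightmost character of llll below r, bump it to the next letter, and reset everything to its right to l.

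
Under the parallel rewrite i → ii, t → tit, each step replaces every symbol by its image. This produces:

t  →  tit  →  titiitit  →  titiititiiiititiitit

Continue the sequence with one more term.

Replace each of the 20 characters of titiititiiiititiitit in place — tit ii tit ii ii tit ii tit ii ii ii ii tit ii tit ii ii tit ii tit — and concatenate.

titiititiiiititiititiiiiiiiititiititiiiititiitit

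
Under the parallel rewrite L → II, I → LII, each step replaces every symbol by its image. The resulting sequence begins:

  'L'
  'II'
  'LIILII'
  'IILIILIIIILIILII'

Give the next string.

φ(IILIILIIIILIILII) expands symbol-by-symbol to LII LII II LII LII II LII LII LII LII II LII LII II LII LII; joining the 16 pieces gives the next term.

LIILIIIILIILIIIILIILIILIILIIIILIILIIIILIILII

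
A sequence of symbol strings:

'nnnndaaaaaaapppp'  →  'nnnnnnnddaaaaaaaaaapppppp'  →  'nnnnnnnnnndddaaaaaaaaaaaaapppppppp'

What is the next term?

The n-th term is 3n-2 n's then n-1 d's then 3n+1 a's then 2n p's, where the shown terms are n = 2, 3, 4.
For the next term, n = 5, so the run lengths are 13, 4, 16, 10.

nnnnnnnnnnnnnddddaaaaaaaaaaaaaaaapppppppppp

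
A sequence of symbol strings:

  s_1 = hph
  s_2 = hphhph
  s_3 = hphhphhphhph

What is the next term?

hphhphhphhphhphhphhphhph

s(k+1) = s(k)·s(k) — each term doubles the last.
One more doubling of hphhphhphhph gives the answer.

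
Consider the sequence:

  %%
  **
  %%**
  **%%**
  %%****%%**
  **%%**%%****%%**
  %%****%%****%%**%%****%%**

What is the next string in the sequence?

Each term (from the third on) is the two preceding terms concatenated in order: term 3 = %%·** = %%**.
The next term joins **%%**%%****%%** and %%****%%****%%**%%****%%**.

**%%**%%****%%**%%****%%****%%**%%****%%**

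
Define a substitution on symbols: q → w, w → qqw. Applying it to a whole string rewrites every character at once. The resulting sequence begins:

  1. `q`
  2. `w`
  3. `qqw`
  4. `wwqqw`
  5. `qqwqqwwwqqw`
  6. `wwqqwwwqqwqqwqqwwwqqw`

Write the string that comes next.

qqwqqwwwqqwqqwqqwwwqqwwwqqwwwqqwqqwqqwwwqqw

Replace each of the 21 characters of wwqqwwwqqwqqwqqwwwqqw in place — qqw qqw w w qqw qqw qqw w w qqw w w qqw w w qqw qqw qqw w w qqw — and concatenate.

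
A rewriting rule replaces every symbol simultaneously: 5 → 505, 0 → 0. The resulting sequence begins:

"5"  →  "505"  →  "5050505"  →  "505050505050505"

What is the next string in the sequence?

Rewriting the 15 symbols of 505050505050505 one by one yields 505 0 505 0 505 0 505 0 505 0 505 0 505 0 505; concatenated:

5050505050505050505050505050505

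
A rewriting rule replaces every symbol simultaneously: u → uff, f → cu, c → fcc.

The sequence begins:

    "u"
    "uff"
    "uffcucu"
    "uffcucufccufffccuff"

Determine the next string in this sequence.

Replace each of the 19 characters of uffcucufccufffccuff in place — uff cu cu fcc uff fcc uff cu fcc fcc uff cu cu cu fcc fcc uff cu cu — and concatenate.

uffcucufccufffccuffcufccfccuffcucucufccfccuffcucu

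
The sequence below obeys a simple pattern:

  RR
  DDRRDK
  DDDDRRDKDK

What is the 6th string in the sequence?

Each term wraps the previous one in DD on the left and DK on the right.
From DDDDRRDKDK, 3 further steps: DDDDRRDKDK → DDDDDDRRDKDKDK → DDDDDDDDRRDKDKDKDK → (answer).

DDDDDDDDDDRRDKDKDKDKDK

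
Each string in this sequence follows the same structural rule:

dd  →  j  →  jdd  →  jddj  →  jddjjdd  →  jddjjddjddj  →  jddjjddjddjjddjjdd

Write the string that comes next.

From term 3 onward, concatenate the last term with the second-to-last: j·dd = jdd, jdd·j = jddj, …
The next term joins jddjjddjddjjddjjdd and jddjjddjddj.

jddjjddjddjjddjjddjddjjddjddj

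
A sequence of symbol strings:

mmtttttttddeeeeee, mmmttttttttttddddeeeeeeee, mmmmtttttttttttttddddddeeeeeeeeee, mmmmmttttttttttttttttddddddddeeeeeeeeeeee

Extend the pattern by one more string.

mmmmmmtttttttttttttttttttddddddddddeeeeeeeeeeeeee

Reading off run lengths: m runs 2, 3, 4, 5; t runs 7, 10, 13, 16; d runs 2, 4, 6, 8; e runs 6, 8, 10, 12 — each is linear in n, where the shown terms are n = 2, 3, 4, 5.
Setting n = 6 gives 6, 19, 10, 14 characters in each block.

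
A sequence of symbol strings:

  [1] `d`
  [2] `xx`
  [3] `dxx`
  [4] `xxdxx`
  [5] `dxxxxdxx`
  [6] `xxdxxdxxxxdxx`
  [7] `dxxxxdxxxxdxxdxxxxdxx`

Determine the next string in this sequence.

Each term (from the third on) is the two preceding terms concatenated in order: term 3 = d·xx = dxx.
So term 8 is xxdxxdxxxxdxx·dxxxxdxxxxdxxdxxxxdxx.

xxdxxdxxxxdxxdxxxxdxxxxdxxdxxxxdxx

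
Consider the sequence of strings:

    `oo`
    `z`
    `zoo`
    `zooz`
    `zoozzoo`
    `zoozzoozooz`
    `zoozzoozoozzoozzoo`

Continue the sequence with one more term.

zoozzoozoozzoozzoozoozzoozooz

This is a Fibonacci-style word recurrence s(k) = s(k−1)·s(k−2): e.g. z·oo = zoo.
The next term joins zoozzoozoozzoozzoo and zoozzoozooz.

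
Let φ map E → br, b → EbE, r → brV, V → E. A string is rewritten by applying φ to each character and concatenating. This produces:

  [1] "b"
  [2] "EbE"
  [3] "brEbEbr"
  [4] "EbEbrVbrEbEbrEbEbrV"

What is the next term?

Replace each of the 19 characters of EbEbrVbrEbEbrEbEbrV in place — br EbE br EbE brV E EbE brV br EbE br EbE brV br EbE br EbE brV E — and concatenate.

brEbEbrEbEbrVEEbEbrVbrEbEbrEbEbrVbrEbEbrEbEbrVE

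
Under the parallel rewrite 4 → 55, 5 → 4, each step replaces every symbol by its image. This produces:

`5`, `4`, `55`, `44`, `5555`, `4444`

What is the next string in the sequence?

Apply φ to 4444 symbol by symbol: 4→55, 4→55, 4→55, 4→55; joined: 55 55 55 55.

55555555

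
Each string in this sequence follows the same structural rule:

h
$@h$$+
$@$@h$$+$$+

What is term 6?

Each term wraps the previous one in $@ on the left and $$+ on the right.
From $@$@h$$+$$+, 3 further steps: $@$@h$$+$$+ → $@$@$@h$$+$$+$$+ → $@$@$@$@h$$+$$+$$+$$+ → (answer).

$@$@$@$@$@h$$+$$+$$+$$+$$+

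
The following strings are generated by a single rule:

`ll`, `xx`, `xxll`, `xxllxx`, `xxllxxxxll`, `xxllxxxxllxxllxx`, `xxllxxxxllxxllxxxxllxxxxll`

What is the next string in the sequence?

xxllxxxxllxxllxxxxllxxxxllxxllxxxxllxxllxx

From term 3 onward, concatenate the last term with the second-to-last: xx·ll = xxll, xxll·xx = xxllxx, …
Continuing: xxllxxxxllxxllxxxxllxxxxll · xxllxxxxllxxllxx gives term 8.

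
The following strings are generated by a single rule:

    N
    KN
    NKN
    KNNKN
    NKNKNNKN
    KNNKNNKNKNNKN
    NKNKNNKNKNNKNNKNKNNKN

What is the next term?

From term 3 onward, concatenate the second-to-last term with the last: N·KN = NKN, KN·NKN = KNNKN, …
So term 8 is KNNKNNKNKNNKN·NKNKNNKNKNNKNNKNKNNKN.

KNNKNNKNKNNKNNKNKNNKNKNNKNNKNKNNKN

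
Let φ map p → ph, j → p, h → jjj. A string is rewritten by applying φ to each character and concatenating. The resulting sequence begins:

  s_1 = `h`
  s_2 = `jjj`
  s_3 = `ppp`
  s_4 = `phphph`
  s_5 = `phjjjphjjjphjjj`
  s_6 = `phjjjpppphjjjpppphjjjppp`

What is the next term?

Replace each of the 24 characters of phjjjpppphjjjpppphjjjppp in place — ph jjj p p p ph ph ph ph jjj p p p ph ph ph ph jjj p p p ph ph ph — and concatenate.

phjjjpppphphphphjjjpppphphphphjjjpppphphph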